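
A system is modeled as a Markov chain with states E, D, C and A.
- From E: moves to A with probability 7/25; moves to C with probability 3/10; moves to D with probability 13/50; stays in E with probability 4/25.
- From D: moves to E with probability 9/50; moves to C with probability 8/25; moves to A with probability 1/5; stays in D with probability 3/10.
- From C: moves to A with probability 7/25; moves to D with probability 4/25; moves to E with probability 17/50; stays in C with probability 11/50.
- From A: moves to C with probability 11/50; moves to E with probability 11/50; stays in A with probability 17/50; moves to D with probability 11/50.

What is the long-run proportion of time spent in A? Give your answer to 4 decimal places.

0.2781

Let the stationary distribution be π with π = πP and π_1 + π_2 + π_3 + π_4 = 1.
π_1 = 0.16·π_1 + 0.18·π_2 + 0.34·π_3 + 0.22·π_4
π_2 = 0.26·π_1 + 0.3·π_2 + 0.16·π_3 + 0.22·π_4
π_3 = 0.3·π_1 + 0.32·π_2 + 0.22·π_3 + 0.22·π_4
Solving with the normalization constraint gives π = (0.2284, 0.2320, 0.2615, 0.2781).
So the stationary probability of A is 0.2781.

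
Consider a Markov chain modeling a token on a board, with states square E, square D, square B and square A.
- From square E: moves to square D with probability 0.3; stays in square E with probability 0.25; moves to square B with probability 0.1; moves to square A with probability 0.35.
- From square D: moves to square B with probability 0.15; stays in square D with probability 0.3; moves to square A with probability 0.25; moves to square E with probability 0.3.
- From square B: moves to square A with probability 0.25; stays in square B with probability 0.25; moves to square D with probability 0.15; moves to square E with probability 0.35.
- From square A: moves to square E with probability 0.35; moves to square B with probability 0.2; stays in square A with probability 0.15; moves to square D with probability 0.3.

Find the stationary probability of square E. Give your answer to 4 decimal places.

0.3057

Let the stationary distribution be π with π = πP and π_1 + π_2 + π_3 + π_4 = 1.
π_1 = 0.25·π_1 + 0.3·π_2 + 0.35·π_3 + 0.35·π_4
π_2 = 0.3·π_1 + 0.3·π_2 + 0.15·π_3 + 0.3·π_4
π_3 = 0.1·π_1 + 0.15·π_2 + 0.25·π_3 + 0.2·π_4
Solving with the normalization constraint gives π = (0.3057, 0.2754, 0.1639, 0.2551).
So the stationary probability of square E is 0.3057.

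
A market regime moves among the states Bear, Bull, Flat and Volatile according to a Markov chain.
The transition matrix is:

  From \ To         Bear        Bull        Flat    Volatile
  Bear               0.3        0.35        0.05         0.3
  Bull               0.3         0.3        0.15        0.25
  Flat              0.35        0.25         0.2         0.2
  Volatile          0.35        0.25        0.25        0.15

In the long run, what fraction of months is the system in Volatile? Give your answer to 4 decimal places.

Let the stationary distribution be π with π = πP and π_1 + π_2 + π_3 + π_4 = 1.
π_1 = 0.3·π_1 + 0.3·π_2 + 0.35·π_3 + 0.35·π_4
π_2 = 0.35·π_1 + 0.3·π_2 + 0.25·π_3 + 0.25·π_4
π_3 = 0.05·π_1 + 0.15·π_2 + 0.2·π_3 + 0.25·π_4
Solving with the normalization constraint gives π = (0.3192, 0.2968, 0.1490, 0.2350).
So the stationary probability of Volatile is 0.2350.

0.2350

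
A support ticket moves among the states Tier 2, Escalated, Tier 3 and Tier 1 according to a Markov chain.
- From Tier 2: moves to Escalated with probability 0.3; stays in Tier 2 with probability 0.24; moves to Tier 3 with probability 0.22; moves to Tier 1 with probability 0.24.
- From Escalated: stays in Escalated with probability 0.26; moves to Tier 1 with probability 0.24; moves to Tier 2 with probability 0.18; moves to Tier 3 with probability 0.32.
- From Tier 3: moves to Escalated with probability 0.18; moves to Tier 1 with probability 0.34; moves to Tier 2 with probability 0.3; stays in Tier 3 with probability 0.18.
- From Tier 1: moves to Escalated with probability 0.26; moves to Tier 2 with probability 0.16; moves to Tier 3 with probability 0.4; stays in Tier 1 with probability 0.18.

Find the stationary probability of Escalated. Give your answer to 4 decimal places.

Let the stationary distribution be π with π = πP and π_1 + π_2 + π_3 + π_4 = 1.
π_1 = 0.24·π_1 + 0.18·π_2 + 0.3·π_3 + 0.16·π_4
π_2 = 0.3·π_1 + 0.26·π_2 + 0.18·π_3 + 0.26·π_4
π_3 = 0.22·π_1 + 0.32·π_2 + 0.18·π_3 + 0.4·π_4
Solving with the normalization constraint gives π = (0.2217, 0.2466, 0.2790, 0.2527).
So the stationary probability of Escalated is 0.2466.

0.2466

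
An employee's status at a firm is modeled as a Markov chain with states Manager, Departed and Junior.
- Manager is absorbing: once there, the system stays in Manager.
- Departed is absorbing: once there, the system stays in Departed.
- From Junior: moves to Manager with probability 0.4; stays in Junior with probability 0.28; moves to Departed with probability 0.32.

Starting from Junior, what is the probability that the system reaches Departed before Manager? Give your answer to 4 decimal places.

Let h(s) be the probability of absorption at Departed starting from transient state s. Then h(Departed) = 1 and h(Manager) = 0. By first-step analysis:
h(Junior) = 0.4·0 + 0.32·1 + 0.28·h(Junior)
Solving: h(Junior) = 0.4444.
Starting from Junior, the probability is 0.4444.

0.4444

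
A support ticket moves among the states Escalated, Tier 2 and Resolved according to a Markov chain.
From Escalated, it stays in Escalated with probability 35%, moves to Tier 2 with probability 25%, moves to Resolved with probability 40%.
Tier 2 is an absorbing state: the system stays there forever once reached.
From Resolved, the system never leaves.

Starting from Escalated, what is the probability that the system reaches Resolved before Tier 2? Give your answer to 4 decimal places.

0.6154

Let h(s) be the probability of absorption at Resolved starting from transient state s. Then h(Resolved) = 1 and h(Tier 2) = 0. By first-step analysis:
h(Escalated) = 0.35·h(Escalated) + 0.25·0 + 0.4·1
Solving: h(Escalated) = 0.6154.
Starting from Escalated, the probability is 0.6154.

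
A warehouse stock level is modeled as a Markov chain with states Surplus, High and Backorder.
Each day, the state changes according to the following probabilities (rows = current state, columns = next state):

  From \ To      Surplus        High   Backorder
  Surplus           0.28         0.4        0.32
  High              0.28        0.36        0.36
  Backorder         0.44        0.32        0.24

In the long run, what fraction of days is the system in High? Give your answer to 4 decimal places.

0.3608

Let the stationary distribution be π with π = πP and π_1 + π_2 + π_3 = 1.
π_1 = 0.28·π_1 + 0.28·π_2 + 0.44·π_3
π_2 = 0.4·π_1 + 0.36·π_2 + 0.32·π_3
Solving with the normalization constraint gives π = (0.3295, 0.3608, 0.3097).
So the stationary probability of High is 0.3608.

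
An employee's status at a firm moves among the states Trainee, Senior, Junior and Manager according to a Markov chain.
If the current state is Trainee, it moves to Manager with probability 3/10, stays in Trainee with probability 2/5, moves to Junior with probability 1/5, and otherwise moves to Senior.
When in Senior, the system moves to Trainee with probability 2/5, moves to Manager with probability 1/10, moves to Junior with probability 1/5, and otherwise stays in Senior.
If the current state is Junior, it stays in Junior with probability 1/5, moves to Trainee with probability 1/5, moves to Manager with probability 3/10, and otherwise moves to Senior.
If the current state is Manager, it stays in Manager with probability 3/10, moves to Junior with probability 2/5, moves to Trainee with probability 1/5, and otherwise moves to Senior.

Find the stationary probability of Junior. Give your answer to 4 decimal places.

Let the stationary distribution be π with π = πP and π_1 + π_2 + π_3 + π_4 = 1.
π_1 = 0.4·π_1 + 0.4·π_2 + 0.2·π_3 + 0.2·π_4
π_2 = 0.1·π_1 + 0.3·π_2 + 0.3·π_3 + 0.1·π_4
π_3 = 0.2·π_1 + 0.2·π_2 + 0.2·π_3 + 0.4·π_4
Solving with the normalization constraint gives π = (0.2970, 0.1881, 0.2525, 0.2624).
So the stationary probability of Junior is 0.2525.

0.2525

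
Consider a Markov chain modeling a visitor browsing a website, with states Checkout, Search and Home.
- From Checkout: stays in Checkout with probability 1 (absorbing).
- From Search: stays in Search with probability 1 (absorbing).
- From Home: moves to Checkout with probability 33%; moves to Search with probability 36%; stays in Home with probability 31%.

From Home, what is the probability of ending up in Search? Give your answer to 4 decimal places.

0.5217

Let h(s) be the probability of absorption at Search starting from transient state s. Then h(Search) = 1 and h(Checkout) = 0. By first-step analysis:
h(Home) = 0.33·0 + 0.36·1 + 0.31·h(Home)
Solving: h(Home) = 0.5217.
Starting from Home, the probability is 0.5217.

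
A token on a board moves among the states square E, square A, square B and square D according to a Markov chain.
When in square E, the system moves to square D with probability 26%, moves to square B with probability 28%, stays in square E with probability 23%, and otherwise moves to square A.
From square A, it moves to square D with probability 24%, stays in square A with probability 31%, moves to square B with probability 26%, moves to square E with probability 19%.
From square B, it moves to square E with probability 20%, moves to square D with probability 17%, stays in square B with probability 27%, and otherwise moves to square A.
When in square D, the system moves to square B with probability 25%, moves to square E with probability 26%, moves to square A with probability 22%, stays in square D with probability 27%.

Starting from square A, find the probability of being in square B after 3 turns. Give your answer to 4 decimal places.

Propagate the distribution vector 3 turns from square A.
After 0 turns: (0.0000, 1.0000, 0.0000, 0.0000)
After 1 turn: (0.1900, 0.3100, 0.2600, 0.2400)
After 2 turns: (0.2170, 0.2862, 0.2640, 0.2328)
After 3 turns: (0.2176, 0.2849, 0.2647, 0.2328)
P(in square B after 3 turns) = 0.2647

0.2647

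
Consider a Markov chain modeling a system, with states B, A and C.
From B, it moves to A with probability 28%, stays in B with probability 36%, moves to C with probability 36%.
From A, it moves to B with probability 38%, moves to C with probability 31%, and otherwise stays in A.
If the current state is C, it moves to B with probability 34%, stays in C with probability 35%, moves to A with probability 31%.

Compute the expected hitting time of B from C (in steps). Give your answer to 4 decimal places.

Let t(s) be the expected number of steps to first reach B from state s, with t(B) = 0. Conditioning on the first step:
t(A) = 1 + 0.31·t(A) + 0.31·t(C)
t(C) = 1 + 0.31·t(A) + 0.35·t(C)
Solving: t(A) = 2.7242, t(C) = 2.8377.
Expected steps from C to B: 2.8377.

2.8377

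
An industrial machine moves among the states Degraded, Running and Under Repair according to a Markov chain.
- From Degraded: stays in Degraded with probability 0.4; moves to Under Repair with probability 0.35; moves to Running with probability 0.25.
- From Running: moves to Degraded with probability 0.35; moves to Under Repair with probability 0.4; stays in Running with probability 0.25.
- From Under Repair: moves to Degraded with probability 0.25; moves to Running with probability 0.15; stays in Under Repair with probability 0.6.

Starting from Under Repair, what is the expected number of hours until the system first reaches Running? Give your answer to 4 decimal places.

Let t(s) be the expected number of hours to first reach Running from state s, with t(Running) = 0. Conditioning on the first hour:
t(Degraded) = 1 + 0.4·t(Degraded) + 0.35·t(Under Repair)
t(Under Repair) = 1 + 0.25·t(Degraded) + 0.6·t(Under Repair)
Solving: t(Degraded) = 4.9180, t(Under Repair) = 5.5738.
Expected hours from Under Repair to Running: 5.5738.

5.5738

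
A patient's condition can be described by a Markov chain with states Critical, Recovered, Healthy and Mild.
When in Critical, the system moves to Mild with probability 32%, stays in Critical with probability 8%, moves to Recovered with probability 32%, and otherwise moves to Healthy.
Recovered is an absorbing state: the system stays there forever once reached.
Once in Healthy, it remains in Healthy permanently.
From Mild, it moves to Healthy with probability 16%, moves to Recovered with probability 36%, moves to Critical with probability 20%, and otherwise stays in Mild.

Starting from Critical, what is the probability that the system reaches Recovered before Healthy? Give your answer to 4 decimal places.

0.5775

Let h(s) be the probability of absorption at Recovered starting from transient state s. Then h(Recovered) = 1 and h(Healthy) = 0. By first-step analysis:
h(Critical) = 0.08·h(Critical) + 0.32·1 + 0.28·0 + 0.32·h(Mild)
h(Mild) = 0.2·h(Critical) + 0.36·1 + 0.16·0 + 0.28·h(Mild)
Solving: h(Critical) = 0.5775, h(Mild) = 0.6604.
Starting from Critical, the probability is 0.5775.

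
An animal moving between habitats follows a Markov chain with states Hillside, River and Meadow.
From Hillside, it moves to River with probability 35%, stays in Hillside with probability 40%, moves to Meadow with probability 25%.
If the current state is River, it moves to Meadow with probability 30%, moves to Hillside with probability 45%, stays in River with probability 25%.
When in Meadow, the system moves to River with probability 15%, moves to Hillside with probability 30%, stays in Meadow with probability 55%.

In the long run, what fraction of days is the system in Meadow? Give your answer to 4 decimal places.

0.3750

Let the stationary distribution be π with π = πP and π_1 + π_2 + π_3 = 1.
π_1 = 0.4·π_1 + 0.45·π_2 + 0.3·π_3
π_2 = 0.35·π_1 + 0.25·π_2 + 0.15·π_3
Solving with the normalization constraint gives π = (0.3750, 0.2500, 0.3750).
So the stationary probability of Meadow is 0.3750.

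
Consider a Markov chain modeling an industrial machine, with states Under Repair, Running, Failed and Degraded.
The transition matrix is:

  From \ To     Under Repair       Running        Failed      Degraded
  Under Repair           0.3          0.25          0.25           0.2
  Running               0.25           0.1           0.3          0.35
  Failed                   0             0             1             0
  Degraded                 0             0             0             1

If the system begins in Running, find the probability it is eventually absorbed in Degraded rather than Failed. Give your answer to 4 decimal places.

Let h(s) be the probability of absorption at Degraded starting from transient state s. Then h(Degraded) = 1 and h(Failed) = 0. By first-step analysis:
h(Under Repair) = 0.3·h(Under Repair) + 0.25·h(Running) + 0.25·0 + 0.2·1
h(Running) = 0.25·h(Under Repair) + 0.1·h(Running) + 0.3·0 + 0.35·1
Solving: h(Under Repair) = 0.4714, h(Running) = 0.5198.
Starting from Running, the probability is 0.5198.

0.5198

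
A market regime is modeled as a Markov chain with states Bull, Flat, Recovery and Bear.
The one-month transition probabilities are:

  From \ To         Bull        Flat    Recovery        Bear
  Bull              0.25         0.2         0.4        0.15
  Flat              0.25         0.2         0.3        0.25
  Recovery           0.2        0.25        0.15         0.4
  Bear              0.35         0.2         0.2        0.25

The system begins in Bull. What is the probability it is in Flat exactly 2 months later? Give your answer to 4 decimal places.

0.2200

Propagate the distribution vector 2 months from Bull.
After 0 months: (1.0000, 0.0000, 0.0000, 0.0000)
After 1 month: (0.2500, 0.2000, 0.4000, 0.1500)
After 2 months: (0.2450, 0.2200, 0.2500, 0.2850)
P(in Flat after 2 months) = 0.2200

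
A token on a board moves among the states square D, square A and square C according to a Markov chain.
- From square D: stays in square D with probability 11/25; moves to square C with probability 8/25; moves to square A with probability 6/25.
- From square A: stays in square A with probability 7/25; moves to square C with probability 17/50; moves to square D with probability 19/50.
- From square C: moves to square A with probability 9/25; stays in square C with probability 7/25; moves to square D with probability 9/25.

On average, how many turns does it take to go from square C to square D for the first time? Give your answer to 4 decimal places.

Let t(s) be the expected number of turns to first reach square D from state s, with t(square D) = 0. Conditioning on the first turn:
t(square A) = 1 + 0.28·t(square A) + 0.34·t(square C)
t(square C) = 1 + 0.36·t(square A) + 0.28·t(square C)
Solving: t(square A) = 2.6768, t(square C) = 2.7273.
Expected turns from square C to square D: 2.7273.

2.7273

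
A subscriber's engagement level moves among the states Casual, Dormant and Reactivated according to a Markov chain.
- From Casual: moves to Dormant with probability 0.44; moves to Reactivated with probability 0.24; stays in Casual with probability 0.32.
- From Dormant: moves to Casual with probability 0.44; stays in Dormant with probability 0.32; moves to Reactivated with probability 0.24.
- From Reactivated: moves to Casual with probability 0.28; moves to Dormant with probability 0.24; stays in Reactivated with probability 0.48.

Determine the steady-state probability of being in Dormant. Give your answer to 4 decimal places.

0.3365

Let the stationary distribution be π with π = πP and π_1 + π_2 + π_3 = 1.
π_1 = 0.32·π_1 + 0.44·π_2 + 0.28·π_3
π_2 = 0.44·π_1 + 0.32·π_2 + 0.24·π_3
Solving with the normalization constraint gives π = (0.3477, 0.3365, 0.3158).
So the stationary probability of Dormant is 0.3365.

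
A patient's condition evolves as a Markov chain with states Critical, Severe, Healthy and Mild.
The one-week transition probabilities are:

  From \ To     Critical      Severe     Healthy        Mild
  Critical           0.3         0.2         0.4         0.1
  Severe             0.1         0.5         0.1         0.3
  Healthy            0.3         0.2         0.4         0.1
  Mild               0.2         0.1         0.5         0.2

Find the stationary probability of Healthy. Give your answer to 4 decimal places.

Let the stationary distribution be π with π = πP and π_1 + π_2 + π_3 + π_4 = 1.
π_1 = 0.3·π_1 + 0.1·π_2 + 0.3·π_3 + 0.2·π_4
π_2 = 0.2·π_1 + 0.5·π_2 + 0.2·π_3 + 0.1·π_4
π_3 = 0.4·π_1 + 0.1·π_2 + 0.4·π_3 + 0.5·π_4
Solving with the normalization constraint gives π = (0.2308, 0.2615, 0.3385, 0.1692).
So the stationary probability of Healthy is 0.3385.

0.3385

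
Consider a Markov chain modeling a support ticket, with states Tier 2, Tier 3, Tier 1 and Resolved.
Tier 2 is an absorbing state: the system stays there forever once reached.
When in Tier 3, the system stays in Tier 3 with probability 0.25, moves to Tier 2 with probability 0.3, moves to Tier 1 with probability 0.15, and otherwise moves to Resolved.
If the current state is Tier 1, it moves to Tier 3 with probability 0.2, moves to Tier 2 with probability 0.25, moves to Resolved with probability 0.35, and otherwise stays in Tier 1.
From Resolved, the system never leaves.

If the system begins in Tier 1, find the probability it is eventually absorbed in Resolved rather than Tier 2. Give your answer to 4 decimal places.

Let h(s) be the probability of absorption at Resolved starting from transient state s. Then h(Resolved) = 1 and h(Tier 2) = 0. By first-step analysis:
h(Tier 3) = 0.3·0 + 0.25·h(Tier 3) + 0.15·h(Tier 1) + 0.3·1
h(Tier 1) = 0.25·0 + 0.2·h(Tier 3) + 0.2·h(Tier 1) + 0.35·1
Solving: h(Tier 3) = 0.5132, h(Tier 1) = 0.5658.
Starting from Tier 1, the probability is 0.5658.

0.5658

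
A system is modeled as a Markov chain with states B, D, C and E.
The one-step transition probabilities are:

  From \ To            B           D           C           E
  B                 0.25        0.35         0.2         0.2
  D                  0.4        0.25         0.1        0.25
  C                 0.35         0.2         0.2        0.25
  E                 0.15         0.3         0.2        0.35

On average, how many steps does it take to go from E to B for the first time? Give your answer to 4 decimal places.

3.9695

Let t(s) be the expected number of steps to first reach B from state s, with t(B) = 0. Conditioning on the first step:
t(D) = 1 + 0.25·t(D) + 0.1·t(C) + 0.25·t(E)
t(C) = 1 + 0.2·t(D) + 0.2·t(C) + 0.25·t(E)
t(E) = 1 + 0.3·t(D) + 0.2·t(C) + 0.35·t(E)
Solving: t(D) = 3.0916, t(C) = 3.2634, t(E) = 3.9695.
Expected steps from E to B: 3.9695.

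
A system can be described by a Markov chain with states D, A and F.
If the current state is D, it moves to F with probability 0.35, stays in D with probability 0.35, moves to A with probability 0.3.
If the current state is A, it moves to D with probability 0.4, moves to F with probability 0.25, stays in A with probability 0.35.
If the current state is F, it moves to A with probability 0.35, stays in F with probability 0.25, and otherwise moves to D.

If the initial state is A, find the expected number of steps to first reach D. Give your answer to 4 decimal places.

2.5000

Let t(s) be the expected number of steps to first reach D from state s, with t(D) = 0. Conditioning on the first step:
t(A) = 1 + 0.35·t(A) + 0.25·t(F)
t(F) = 1 + 0.35·t(A) + 0.25·t(F)
Solving: t(A) = 2.5000, t(F) = 2.5000.
Expected steps from A to D: 2.5000.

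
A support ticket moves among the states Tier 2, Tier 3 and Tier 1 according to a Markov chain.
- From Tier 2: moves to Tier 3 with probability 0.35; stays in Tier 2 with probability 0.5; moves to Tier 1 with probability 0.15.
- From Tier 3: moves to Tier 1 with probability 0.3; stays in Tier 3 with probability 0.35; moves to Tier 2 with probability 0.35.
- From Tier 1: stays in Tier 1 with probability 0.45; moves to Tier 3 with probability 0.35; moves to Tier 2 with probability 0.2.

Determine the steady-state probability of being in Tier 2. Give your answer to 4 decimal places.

Let the stationary distribution be π with π = πP and π_1 + π_2 + π_3 = 1.
π_1 = 0.5·π_1 + 0.35·π_2 + 0.2·π_3
π_2 = 0.35·π_1 + 0.35·π_2 + 0.35·π_3
Solving with the normalization constraint gives π = (0.3607, 0.3500, 0.2893).
So the stationary probability of Tier 2 is 0.3607.

0.3607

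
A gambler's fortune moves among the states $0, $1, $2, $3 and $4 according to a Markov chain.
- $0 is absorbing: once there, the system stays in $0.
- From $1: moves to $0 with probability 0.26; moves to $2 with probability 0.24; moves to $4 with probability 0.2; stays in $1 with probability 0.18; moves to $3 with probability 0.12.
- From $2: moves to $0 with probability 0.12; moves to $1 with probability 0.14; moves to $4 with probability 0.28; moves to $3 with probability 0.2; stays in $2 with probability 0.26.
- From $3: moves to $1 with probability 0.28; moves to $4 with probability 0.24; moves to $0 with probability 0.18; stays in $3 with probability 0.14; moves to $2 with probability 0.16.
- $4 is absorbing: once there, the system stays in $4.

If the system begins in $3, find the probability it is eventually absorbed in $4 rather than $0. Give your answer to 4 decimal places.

0.5615

Let h(s) be the probability of absorption at $4 starting from transient state s. Then h($4) = 1 and h($0) = 0. By first-step analysis:
h($1) = 0.26·0 + 0.18·h($1) + 0.24·h($2) + 0.12·h($3) + 0.2·1
h($2) = 0.12·0 + 0.14·h($1) + 0.26·h($2) + 0.2·h($3) + 0.28·1
h($3) = 0.18·0 + 0.28·h($1) + 0.16·h($2) + 0.14·h($3) + 0.24·1
Solving: h($1) = 0.5094, h($2) = 0.6265, h($3) = 0.5615.
Starting from $3, the probability is 0.5615.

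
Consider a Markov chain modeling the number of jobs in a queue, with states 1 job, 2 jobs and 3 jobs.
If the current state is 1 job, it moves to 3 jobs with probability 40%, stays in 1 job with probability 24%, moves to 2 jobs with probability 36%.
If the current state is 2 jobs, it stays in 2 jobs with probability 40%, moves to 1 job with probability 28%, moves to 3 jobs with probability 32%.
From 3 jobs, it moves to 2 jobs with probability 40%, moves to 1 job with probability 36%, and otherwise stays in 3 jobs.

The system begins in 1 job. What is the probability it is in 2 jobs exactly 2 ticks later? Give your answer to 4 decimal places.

Sum over the intermediate state after 1 tick:
P = P(1 job→1 job)·P(1 job→2 jobs) + P(1 job→2 jobs)·P(2 jobs→2 jobs) + P(1 job→3 jobs)·P(3 jobs→2 jobs)
  = 0.24×0.36 + 0.36×0.4 + 0.4×0.4
  = 0.0864 + 0.1440 + 0.1600 = 0.3904

0.3904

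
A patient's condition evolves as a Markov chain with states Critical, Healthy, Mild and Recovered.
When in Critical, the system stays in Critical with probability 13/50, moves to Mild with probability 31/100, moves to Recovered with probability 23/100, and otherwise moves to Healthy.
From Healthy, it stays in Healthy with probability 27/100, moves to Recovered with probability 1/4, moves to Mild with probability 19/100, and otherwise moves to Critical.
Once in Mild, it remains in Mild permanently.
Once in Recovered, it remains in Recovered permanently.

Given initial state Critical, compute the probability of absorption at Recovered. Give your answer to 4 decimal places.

Let h(s) be the probability of absorption at Recovered starting from transient state s. Then h(Recovered) = 1 and h(Mild) = 0. By first-step analysis:
h(Critical) = 0.26·h(Critical) + 0.2·h(Healthy) + 0.31·0 + 0.23·1
h(Healthy) = 0.29·h(Critical) + 0.27·h(Healthy) + 0.19·0 + 0.25·1
Solving: h(Critical) = 0.4519, h(Healthy) = 0.5220.
Starting from Critical, the probability is 0.4519.

0.4519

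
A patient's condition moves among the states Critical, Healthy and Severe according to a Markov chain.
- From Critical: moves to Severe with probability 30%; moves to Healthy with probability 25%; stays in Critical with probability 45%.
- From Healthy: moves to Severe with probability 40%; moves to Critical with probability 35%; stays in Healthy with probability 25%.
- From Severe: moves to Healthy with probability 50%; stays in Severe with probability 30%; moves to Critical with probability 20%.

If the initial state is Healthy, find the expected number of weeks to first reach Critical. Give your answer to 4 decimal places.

Let t(s) be the expected number of weeks to first reach Critical from state s, with t(Critical) = 0. Conditioning on the first week:
t(Healthy) = 1 + 0.25·t(Healthy) + 0.4·t(Severe)
t(Severe) = 1 + 0.5·t(Healthy) + 0.3·t(Severe)
Solving: t(Healthy) = 3.3846, t(Severe) = 3.8462.
Expected weeks from Healthy to Critical: 3.3846.

3.3846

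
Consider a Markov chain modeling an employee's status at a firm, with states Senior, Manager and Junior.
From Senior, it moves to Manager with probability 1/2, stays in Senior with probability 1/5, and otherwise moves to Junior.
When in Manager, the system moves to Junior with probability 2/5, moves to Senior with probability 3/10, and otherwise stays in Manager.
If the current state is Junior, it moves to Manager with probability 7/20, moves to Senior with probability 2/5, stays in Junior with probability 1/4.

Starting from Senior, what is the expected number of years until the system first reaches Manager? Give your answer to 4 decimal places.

2.1875

Let t(s) be the expected number of years to first reach Manager from state s, with t(Manager) = 0. Conditioning on the first year:
t(Senior) = 1 + 0.2·t(Senior) + 0.3·t(Junior)
t(Junior) = 1 + 0.4·t(Senior) + 0.25·t(Junior)
Solving: t(Senior) = 2.1875, t(Junior) = 2.5000.
Expected years from Senior to Manager: 2.1875.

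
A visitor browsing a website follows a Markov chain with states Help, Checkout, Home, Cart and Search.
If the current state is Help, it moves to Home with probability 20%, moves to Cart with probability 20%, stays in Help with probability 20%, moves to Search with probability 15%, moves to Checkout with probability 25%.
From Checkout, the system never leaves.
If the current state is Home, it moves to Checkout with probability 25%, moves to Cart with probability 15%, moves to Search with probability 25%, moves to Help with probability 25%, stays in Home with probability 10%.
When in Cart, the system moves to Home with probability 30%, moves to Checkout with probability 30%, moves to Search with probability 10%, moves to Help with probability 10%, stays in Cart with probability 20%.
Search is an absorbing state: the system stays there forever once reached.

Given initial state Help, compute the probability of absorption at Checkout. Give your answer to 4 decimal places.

Let h(s) be the probability of absorption at Checkout starting from transient state s. Then h(Checkout) = 1 and h(Search) = 0. By first-step analysis:
h(Help) = 0.2·h(Help) + 0.25·1 + 0.2·h(Home) + 0.2·h(Cart) + 0.15·0
h(Home) = 0.25·h(Help) + 0.25·1 + 0.1·h(Home) + 0.15·h(Cart) + 0.25·0
h(Cart) = 0.1·h(Help) + 0.3·1 + 0.3·h(Home) + 0.2·h(Cart) + 0.1·0
Solving: h(Help) = 0.6180, h(Home) = 0.5598, h(Cart) = 0.6622.
Starting from Help, the probability is 0.6180.

0.6180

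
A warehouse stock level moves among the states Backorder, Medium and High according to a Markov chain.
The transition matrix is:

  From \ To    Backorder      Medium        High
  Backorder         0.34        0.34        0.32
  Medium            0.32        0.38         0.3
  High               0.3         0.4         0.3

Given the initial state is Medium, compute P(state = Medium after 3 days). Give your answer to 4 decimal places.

Propagate the distribution vector 3 days from Medium.
After 0 days: (0.0000, 1.0000, 0.0000)
After 1 day: (0.3200, 0.3800, 0.3000)
After 2 days: (0.3204, 0.3732, 0.3064)
After 3 days: (0.3203, 0.3733, 0.3064)
P(in Medium after 3 days) = 0.3733

0.3733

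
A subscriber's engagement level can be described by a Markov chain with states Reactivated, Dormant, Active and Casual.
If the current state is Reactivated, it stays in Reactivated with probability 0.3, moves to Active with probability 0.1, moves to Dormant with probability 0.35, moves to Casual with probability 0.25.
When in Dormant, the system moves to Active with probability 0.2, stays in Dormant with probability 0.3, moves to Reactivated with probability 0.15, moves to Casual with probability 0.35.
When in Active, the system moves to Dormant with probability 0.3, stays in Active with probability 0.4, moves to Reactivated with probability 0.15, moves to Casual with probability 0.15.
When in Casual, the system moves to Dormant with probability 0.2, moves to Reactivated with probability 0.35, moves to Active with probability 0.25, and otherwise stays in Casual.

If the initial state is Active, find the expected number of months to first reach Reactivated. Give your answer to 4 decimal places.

5.1733

Let t(s) be the expected number of months to first reach Reactivated from state s, with t(Reactivated) = 0. Conditioning on the first month:
t(Dormant) = 1 + 0.3·t(Dormant) + 0.2·t(Active) + 0.35·t(Casual)
t(Active) = 1 + 0.3·t(Dormant) + 0.4·t(Active) + 0.15·t(Casual)
t(Casual) = 1 + 0.2·t(Dormant) + 0.25·t(Active) + 0.2·t(Casual)
Solving: t(Dormant) = 4.9600, t(Active) = 5.1733, t(Casual) = 4.1067.
Expected months from Active to Reactivated: 5.1733.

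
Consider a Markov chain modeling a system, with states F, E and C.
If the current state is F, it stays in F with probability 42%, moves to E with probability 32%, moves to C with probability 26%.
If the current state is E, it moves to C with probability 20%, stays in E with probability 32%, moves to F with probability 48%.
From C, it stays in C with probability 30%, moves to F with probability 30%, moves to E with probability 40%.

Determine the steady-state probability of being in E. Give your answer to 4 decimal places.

0.3400

Let the stationary distribution be π with π = πP and π_1 + π_2 + π_3 = 1.
π_1 = 0.42·π_1 + 0.48·π_2 + 0.3·π_3
π_2 = 0.32·π_1 + 0.32·π_2 + 0.4·π_3
Solving with the normalization constraint gives π = (0.4104, 0.3400, 0.2496).
So the stationary probability of E is 0.3400.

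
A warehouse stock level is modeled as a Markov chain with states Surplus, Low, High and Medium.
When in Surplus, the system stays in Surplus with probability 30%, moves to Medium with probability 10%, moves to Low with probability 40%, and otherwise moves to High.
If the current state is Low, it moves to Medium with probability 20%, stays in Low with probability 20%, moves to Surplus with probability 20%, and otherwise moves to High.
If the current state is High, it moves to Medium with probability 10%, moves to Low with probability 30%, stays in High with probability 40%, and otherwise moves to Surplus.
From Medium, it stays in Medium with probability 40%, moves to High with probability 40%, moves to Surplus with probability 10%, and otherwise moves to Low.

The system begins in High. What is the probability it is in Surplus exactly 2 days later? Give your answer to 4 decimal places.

Propagate the distribution vector 2 days from High.
After 0 days: (0.0000, 0.0000, 1.0000, 0.0000)
After 1 day: (0.2000, 0.3000, 0.4000, 0.1000)
After 2 days: (0.2100, 0.2700, 0.3600, 0.1600)
P(in Surplus after 2 days) = 0.2100

0.2100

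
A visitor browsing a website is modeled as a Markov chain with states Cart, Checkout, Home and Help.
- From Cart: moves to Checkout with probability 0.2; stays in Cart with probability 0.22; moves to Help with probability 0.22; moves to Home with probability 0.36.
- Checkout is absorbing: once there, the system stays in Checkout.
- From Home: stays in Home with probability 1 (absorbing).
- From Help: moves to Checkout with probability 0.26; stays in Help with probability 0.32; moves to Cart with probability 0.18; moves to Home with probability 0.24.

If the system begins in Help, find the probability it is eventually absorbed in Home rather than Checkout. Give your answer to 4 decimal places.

0.5134

Let h(s) be the probability of absorption at Home starting from transient state s. Then h(Home) = 1 and h(Checkout) = 0. By first-step analysis:
h(Cart) = 0.22·h(Cart) + 0.2·0 + 0.36·1 + 0.22·h(Help)
h(Help) = 0.18·h(Cart) + 0.26·0 + 0.24·1 + 0.32·h(Help)
Solving: h(Cart) = 0.6064, h(Help) = 0.5134.
Starting from Help, the probability is 0.5134.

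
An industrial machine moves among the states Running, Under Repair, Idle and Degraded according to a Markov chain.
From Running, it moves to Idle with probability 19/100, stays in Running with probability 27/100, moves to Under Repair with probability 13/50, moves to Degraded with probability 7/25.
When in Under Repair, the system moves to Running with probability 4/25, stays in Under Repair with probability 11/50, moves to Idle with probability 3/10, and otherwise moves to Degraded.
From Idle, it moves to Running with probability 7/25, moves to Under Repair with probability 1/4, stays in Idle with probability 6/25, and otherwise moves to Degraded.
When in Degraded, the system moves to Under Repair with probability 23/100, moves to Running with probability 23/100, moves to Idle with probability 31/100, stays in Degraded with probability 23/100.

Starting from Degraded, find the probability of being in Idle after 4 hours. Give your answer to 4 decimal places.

Propagate the distribution vector 4 hours from Degraded.
After 0 hours: (0.0000, 0.0000, 0.0000, 1.0000)
After 1 hour: (0.2300, 0.2300, 0.3100, 0.2300)
After 2 hours: (0.2386, 0.2408, 0.2584, 0.2622)
After 3 hours: (0.2356, 0.2399, 0.2609, 0.2636)
After 4 hours: (0.2357, 0.2399, 0.2611, 0.2634)
P(in Idle after 4 hours) = 0.2611

0.2611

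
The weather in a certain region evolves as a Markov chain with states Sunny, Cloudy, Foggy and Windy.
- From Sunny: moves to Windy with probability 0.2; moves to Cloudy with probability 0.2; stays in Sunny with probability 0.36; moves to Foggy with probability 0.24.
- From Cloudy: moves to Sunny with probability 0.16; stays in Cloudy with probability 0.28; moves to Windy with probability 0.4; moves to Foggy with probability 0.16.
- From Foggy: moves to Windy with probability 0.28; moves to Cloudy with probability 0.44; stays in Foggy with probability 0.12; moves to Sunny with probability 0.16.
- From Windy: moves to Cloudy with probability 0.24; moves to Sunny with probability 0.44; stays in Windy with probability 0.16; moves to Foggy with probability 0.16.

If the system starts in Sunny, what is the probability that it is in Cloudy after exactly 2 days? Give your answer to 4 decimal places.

0.2816

Propagate the distribution vector 2 days from Sunny.
After 0 days: (1.0000, 0.0000, 0.0000, 0.0000)
After 1 day: (0.3600, 0.2000, 0.2400, 0.2000)
After 2 days: (0.2880, 0.2816, 0.1792, 0.2512)
P(in Cloudy after 2 days) = 0.2816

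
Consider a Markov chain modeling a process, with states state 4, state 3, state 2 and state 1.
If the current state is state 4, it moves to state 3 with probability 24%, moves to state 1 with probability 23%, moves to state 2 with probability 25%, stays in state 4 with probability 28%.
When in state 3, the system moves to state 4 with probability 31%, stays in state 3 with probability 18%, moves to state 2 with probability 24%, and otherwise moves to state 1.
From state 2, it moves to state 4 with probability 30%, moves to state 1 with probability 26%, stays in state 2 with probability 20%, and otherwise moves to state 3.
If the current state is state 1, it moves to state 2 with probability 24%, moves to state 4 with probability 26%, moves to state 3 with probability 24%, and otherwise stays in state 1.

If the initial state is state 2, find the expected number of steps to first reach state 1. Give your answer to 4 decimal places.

3.9467

Let t(s) be the expected number of steps to first reach state 1 from state s, with t(state 1) = 0. Conditioning on the first step:
t(state 4) = 1 + 0.28·t(state 4) + 0.24·t(state 3) + 0.25·t(state 2)
t(state 3) = 1 + 0.31·t(state 4) + 0.18·t(state 3) + 0.24·t(state 2)
t(state 2) = 1 + 0.3·t(state 4) + 0.24·t(state 3) + 0.2·t(state 2)
Solving: t(state 4) = 4.0628, t(state 3) = 3.9106, t(state 2) = 3.9467.
Expected steps from state 2 to state 1: 3.9467.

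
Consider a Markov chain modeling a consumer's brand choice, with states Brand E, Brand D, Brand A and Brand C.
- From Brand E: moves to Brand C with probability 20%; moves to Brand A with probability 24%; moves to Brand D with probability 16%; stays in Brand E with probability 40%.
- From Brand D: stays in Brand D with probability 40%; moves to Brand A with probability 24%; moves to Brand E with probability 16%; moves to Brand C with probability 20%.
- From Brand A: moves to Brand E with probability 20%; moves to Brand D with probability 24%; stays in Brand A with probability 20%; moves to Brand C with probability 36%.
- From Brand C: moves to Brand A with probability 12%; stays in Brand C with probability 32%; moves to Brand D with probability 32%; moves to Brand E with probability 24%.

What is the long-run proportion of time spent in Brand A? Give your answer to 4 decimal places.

0.2003

Let the stationary distribution be π with π = πP and π_1 + π_2 + π_3 + π_4 = 1.
π_1 = 0.4·π_1 + 0.16·π_2 + 0.2·π_3 + 0.24·π_4
π_2 = 0.16·π_1 + 0.4·π_2 + 0.24·π_3 + 0.32·π_4
π_3 = 0.24·π_1 + 0.24·π_2 + 0.2·π_3 + 0.12·π_4
Solving with the normalization constraint gives π = (0.2488, 0.2871, 0.2003, 0.2637).
So the stationary probability of Brand A is 0.2003.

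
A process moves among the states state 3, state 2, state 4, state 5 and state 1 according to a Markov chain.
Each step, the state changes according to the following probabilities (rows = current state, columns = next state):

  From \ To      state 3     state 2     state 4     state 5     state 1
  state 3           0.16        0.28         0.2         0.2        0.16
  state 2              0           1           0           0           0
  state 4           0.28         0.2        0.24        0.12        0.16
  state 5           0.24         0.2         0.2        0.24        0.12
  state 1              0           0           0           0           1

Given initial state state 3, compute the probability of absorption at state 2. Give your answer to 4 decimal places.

0.6195

Let h(s) be the probability of absorption at state 2 starting from transient state s. Then h(state 2) = 1 and h(state 1) = 0. By first-step analysis:
h(state 3) = 0.16·h(state 3) + 0.28·1 + 0.2·h(state 4) + 0.2·h(state 5) + 0.16·0
h(state 4) = 0.28·h(state 3) + 0.2·1 + 0.24·h(state 4) + 0.12·h(state 5) + 0.16·0
h(state 5) = 0.24·h(state 3) + 0.2·1 + 0.2·h(state 4) + 0.24·h(state 5) + 0.12·0
Solving: h(state 3) = 0.6195, h(state 4) = 0.5883, h(state 5) = 0.6136.
Starting from state 3, the probability is 0.6195.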